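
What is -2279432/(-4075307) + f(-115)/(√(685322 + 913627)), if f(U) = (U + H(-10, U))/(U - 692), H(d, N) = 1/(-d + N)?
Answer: 2279432/4075307 + 12076*√177661/45162314505 ≈ 0.55944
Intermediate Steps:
H(d, N) = 1/(N - d)
f(U) = (U + 1/(10 + U))/(-692 + U) (f(U) = (U + 1/(U - 1*(-10)))/(U - 692) = (U + 1/(U + 10))/(-692 + U) = (U + 1/(10 + U))/(-692 + U))
-2279432/(-4075307) + f(-115)/(√(685322 + 913627)) = -2279432/(-4075307) + ((1 - 115*(10 - 115))/((-692 - 115)*(10 - 115)))/(√(685322 + 913627)) = -2279432*(-1/4075307) + ((1 - 115*(-105))/(-807*(-105)))/(√1598949) = 2279432/4075307 + (-1/807*(-1/105)*(1 + 12075))/((3*√177661)) = 2279432/4075307 + (-1/807*(-1/105)*12076)*(√177661/532983) = 2279432/4075307 + 12076*(√177661/532983)/84735 = 2279432/4075307 + 12076*√177661/45162314505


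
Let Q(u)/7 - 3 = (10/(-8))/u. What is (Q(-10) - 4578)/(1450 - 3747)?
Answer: 36449/18376 ≈ 1.9835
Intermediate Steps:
Q(u) = 21 - 35/(4*u) (Q(u) = 21 + 7*((10/(-8))/u) = 21 + 7*((10*(-⅛))/u) = 21 + 7*(-5/(4*u)) = 21 - 35/(4*u))
(Q(-10) - 4578)/(1450 - 3747) = ((21 - 35/4/(-10)) - 4578)/(1450 - 3747) = ((21 - 35/4*(-⅒)) - 4578)/(-2297) = ((21 + 7/8) - 4578)*(-1/2297) = (175/8 - 4578)*(-1/2297) = -36449/8*(-1/2297) = 36449/18376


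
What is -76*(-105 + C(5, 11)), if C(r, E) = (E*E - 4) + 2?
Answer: -1064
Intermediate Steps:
C(r, E) = -2 + E² (C(r, E) = (E² - 4) + 2 = (-4 + E²) + 2 = -2 + E²)
-76*(-105 + C(5, 11)) = -76*(-105 + (-2 + 11²)) = -76*(-105 + (-2 + 121)) = -76*(-105 + 119) = -76*14 = -1064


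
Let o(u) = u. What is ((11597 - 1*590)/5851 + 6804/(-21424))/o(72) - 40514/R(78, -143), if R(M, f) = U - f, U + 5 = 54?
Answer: -79343455013/376055472 ≈ -210.99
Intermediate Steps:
U = 49 (U = -5 + 54 = 49)
R(M, f) = 49 - f
((11597 - 1*590)/5851 + 6804/(-21424))/o(72) - 40514/R(78, -143) = ((11597 - 1*590)/5851 + 6804/(-21424))/72 - 40514/(49 - 1*(-143)) = ((11597 - 590)*(1/5851) + 6804*(-1/21424))*(1/72) - 40514/(49 + 143) = (11007*(1/5851) - 1701/5356)*(1/72) - 40514/192 = (11007/5851 - 1701/5356)*(1/72) - 40514*1/192 = (49000941/31337956)*(1/72) - 20257/96 = 5444549/250703648 - 20257/96 = -79343455013/376055472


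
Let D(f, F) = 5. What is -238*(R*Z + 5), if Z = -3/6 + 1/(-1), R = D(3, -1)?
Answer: 595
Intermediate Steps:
R = 5
Z = -3/2 (Z = -3*1/6 + 1*(-1) = -1/2 - 1 = -3/2 ≈ -1.5000)
-238*(R*Z + 5) = -238*(5*(-3/2) + 5) = -238*(-15/2 + 5) = -238*(-5/2) = 595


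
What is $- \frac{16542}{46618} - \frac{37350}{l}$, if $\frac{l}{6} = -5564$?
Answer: $\frac{7621437}{9976252} \approx 0.76396$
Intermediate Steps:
$l = -33384$ ($l = 6 \left(-5564\right) = -33384$)
$- \frac{16542}{46618} - \frac{37350}{l} = - \frac{16542}{46618} - \frac{37350}{-33384} = \left(-16542\right) \frac{1}{46618} - - \frac{6225}{5564} = - \frac{8271}{23309} + \frac{6225}{5564} = \frac{7621437}{9976252}$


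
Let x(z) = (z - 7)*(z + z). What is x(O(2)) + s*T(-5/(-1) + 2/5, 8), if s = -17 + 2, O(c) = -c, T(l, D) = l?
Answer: -45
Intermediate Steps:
x(z) = 2*z*(-7 + z) (x(z) = (-7 + z)*(2*z) = 2*z*(-7 + z))
s = -15
x(O(2)) + s*T(-5/(-1) + 2/5, 8) = 2*(-1*2)*(-7 - 1*2) - 15*(-5/(-1) + 2/5) = 2*(-2)*(-7 - 2) - 15*(-5*(-1) + 2*(1/5)) = 2*(-2)*(-9) - 15*(5 + 2/5) = 36 - 15*27/5 = 36 - 81 = -45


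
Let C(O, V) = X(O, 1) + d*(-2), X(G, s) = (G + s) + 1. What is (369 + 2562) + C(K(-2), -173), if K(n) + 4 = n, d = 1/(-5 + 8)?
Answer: 8779/3 ≈ 2926.3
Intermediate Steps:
X(G, s) = 1 + G + s
d = 1/3 ≈ 0.33333
K(n) = -4 + n
C(O, V) = 4/3 + O (C(O, V) = (1 + O + 1) + (1/3)*(-2) = (2 + O) - 2/3 = 4/3 + O)
(369 + 2562) + C(K(-2), -173) = (369 + 2562) + (4/3 + (-4 - 2)) = 2931 + (4/3 - 6) = 2931 - 14/3 = 8779/3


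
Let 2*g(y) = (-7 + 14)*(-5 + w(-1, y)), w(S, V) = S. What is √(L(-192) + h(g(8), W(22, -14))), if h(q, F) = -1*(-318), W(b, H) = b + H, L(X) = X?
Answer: 3*√14 ≈ 11.225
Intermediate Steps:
W(b, H) = H + b
g(y) = -21 (g(y) = ((-7 + 14)*(-5 - 1))/2 = (7*(-6))/2 = (½)*(-42) = -21)
h(q, F) = 318
√(L(-192) + h(g(8), W(22, -14))) = √(-192 + 318) = √126 = 3*√14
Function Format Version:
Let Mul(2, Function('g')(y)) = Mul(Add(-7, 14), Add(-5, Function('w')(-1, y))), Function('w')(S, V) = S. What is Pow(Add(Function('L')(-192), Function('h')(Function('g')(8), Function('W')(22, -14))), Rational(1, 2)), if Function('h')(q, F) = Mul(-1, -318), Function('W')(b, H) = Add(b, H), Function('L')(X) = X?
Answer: Mul(3, Pow(14, Rational(1, 2))) ≈ 11.225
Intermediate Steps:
Function('W')(b, H) = Add(H, b)
Function('g')(y) = -21 (Function('g')(y) = Mul(Rational(1, 2), Mul(Add(-7, 14), Add(-5, -1))) = Mul(Rational(1, 2), Mul(7, -6)) = Mul(Rational(1, 2), -42) = -21)
Function('h')(q, F) = 318
Pow(Add(Function('L')(-192), Function('h')(Function('g')(8), Function('W')(22, -14))), Rational(1, 2)) = Pow(Add(-192, 318), Rational(1, 2)) = Pow(126, Rational(1, 2)) = Mul(3, Pow(14, Rational(1, 2)))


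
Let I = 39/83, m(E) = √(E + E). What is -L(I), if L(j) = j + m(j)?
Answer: -39/83 - √6474/83 ≈ -1.4393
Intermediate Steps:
m(E) = √2*√E (m(E) = √(2*E) = √2*√E)
I = 39/83 (I = 39*(1/83) = 39/83 ≈ 0.46988)
L(j) = j + √2*√j
-L(I) = -(39/83 + √2*√(39/83)) = -(39/83 + √2*(√3237/83)) = -(39/83 + √6474/83) = -39/83 - √6474/83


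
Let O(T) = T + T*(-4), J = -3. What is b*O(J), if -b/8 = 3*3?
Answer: -648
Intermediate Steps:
O(T) = -3*T (O(T) = T - 4*T = -3*T)
b = -72 (b = -24*3 = -8*9 = -72)
b*O(J) = -(-216)*(-3) = -72*9 = -648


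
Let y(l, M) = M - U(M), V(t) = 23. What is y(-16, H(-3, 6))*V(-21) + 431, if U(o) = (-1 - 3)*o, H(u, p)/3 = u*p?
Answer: -5779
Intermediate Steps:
H(u, p) = 3*p*u (H(u, p) = 3*(u*p) = 3*(p*u) = 3*p*u)
U(o) = -4*o
y(l, M) = 5*M (y(l, M) = M - (-4)*M = M + 4*M = 5*M)
y(-16, H(-3, 6))*V(-21) + 431 = (5*(3*6*(-3)))*23 + 431 = (5*(-54))*23 + 431 = -270*23 + 431 = -6210 + 431 = -5779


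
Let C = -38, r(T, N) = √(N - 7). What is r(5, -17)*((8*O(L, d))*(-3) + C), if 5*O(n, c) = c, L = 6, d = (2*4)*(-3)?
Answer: 772*I*√6/5 ≈ 378.2*I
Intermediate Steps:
d = -24 (d = 8*(-3) = -24)
O(n, c) = c/5
r(T, N) = √(-7 + N)
r(5, -17)*((8*O(L, d))*(-3) + C) = √(-7 - 17)*((8*((⅕)*(-24)))*(-3) - 38) = √(-24)*((8*(-24/5))*(-3) - 38) = (2*I*√6)*(-192/5*(-3) - 38) = (2*I*√6)*(576/5 - 38) = (2*I*√6)*(386/5) = 772*I*√6/5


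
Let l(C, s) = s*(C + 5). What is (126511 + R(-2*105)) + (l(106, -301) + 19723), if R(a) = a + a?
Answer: 112403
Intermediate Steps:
l(C, s) = s*(5 + C)
R(a) = 2*a
(126511 + R(-2*105)) + (l(106, -301) + 19723) = (126511 + 2*(-2*105)) + (-301*(5 + 106) + 19723) = (126511 + 2*(-210)) + (-301*111 + 19723) = (126511 - 420) + (-33411 + 19723) = 126091 - 13688 = 112403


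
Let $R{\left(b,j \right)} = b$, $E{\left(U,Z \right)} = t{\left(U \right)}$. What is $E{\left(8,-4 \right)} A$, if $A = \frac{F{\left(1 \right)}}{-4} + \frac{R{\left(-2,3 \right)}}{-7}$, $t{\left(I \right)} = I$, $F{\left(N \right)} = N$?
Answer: $\frac{2}{7} \approx 0.28571$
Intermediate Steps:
$E{\left(U,Z \right)} = U$
$A = \frac{1}{28}$ ($A = 1 \frac{1}{-4} - \frac{2}{-7} = 1 \left(- \frac{1}{4}\right) - - \frac{2}{7} = - \frac{1}{4} + \frac{2}{7} = \frac{1}{28} \approx 0.035714$)
$E{\left(8,-4 \right)} A = 8 \cdot \frac{1}{28} = \frac{2}{7}$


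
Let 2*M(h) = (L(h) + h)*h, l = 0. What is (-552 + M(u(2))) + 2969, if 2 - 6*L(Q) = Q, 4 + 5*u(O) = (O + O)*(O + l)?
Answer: 12087/5 ≈ 2417.4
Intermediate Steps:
u(O) = -⅘ + 2*O²/5 (u(O) = -⅘ + ((O + O)*(O + 0))/5 = -⅘ + ((2*O)*O)/5 = -⅘ + (2*O²)/5 = -⅘ + 2*O²/5)
L(Q) = ⅓ - Q/6
M(h) = h*(⅓ + 5*h/6)/2 (M(h) = (((⅓ - h/6) + h)*h)/2 = ((⅓ + 5*h/6)*h)/2 = (h*(⅓ + 5*h/6))/2 = h*(⅓ + 5*h/6)/2)
(-552 + M(u(2))) + 2969 = (-552 + (-⅘ + (⅖)*2²)*(2 + 5*(-⅘ + (⅖)*2²))/12) + 2969 = (-552 + (-⅘ + (⅖)*4)*(2 + 5*(-⅘ + (⅖)*4))/12) + 2969 = (-552 + (-⅘ + 8/5)*(2 + 5*(-⅘ + 8/5))/12) + 2969 = (-552 + (1/12)*(⅘)*(2 + 5*(⅘))) + 2969 = (-552 + (1/12)*(⅘)*(2 + 4)) + 2969 = (-552 + (1/12)*(⅘)*6) + 2969 = (-552 + ⅖) + 2969 = -2758/5 + 2969 = 12087/5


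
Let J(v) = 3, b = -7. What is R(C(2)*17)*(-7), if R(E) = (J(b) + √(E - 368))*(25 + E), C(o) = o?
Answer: -1239 - 413*I*√334 ≈ -1239.0 - 7547.9*I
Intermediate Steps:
R(E) = (3 + √(-368 + E))*(25 + E) (R(E) = (3 + √(E - 368))*(25 + E) = (3 + √(-368 + E))*(25 + E))
R(C(2)*17)*(-7) = (75 + 3*(2*17) + 25*√(-368 + 2*17) + (2*17)*√(-368 + 2*17))*(-7) = (75 + 3*34 + 25*√(-368 + 34) + 34*√(-368 + 34))*(-7) = (75 + 102 + 25*√(-334) + 34*√(-334))*(-7) = (75 + 102 + 25*(I*√334) + 34*(I*√334))*(-7) = (75 + 102 + 25*I*√334 + 34*I*√334)*(-7) = (177 + 59*I*√334)*(-7) = -1239 - 413*I*√334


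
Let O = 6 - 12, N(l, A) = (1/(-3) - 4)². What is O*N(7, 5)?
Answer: -338/3 ≈ -112.67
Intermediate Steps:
N(l, A) = 169/9 (N(l, A) = (-⅓ - 4)² = (-13/3)² = 169/9)
O = -6
O*N(7, 5) = -6*169/9 = -338/3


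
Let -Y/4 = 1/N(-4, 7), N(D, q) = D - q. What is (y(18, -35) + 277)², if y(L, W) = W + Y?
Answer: 7107556/121 ≈ 58740.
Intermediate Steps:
Y = 4/11 (Y = -4/(-4 - 1*7) = -4/(-4 - 7) = -4/(-11) = -4*(-1/11) = 4/11 ≈ 0.36364)
y(L, W) = 4/11 + W (y(L, W) = W + 4/11 = 4/11 + W)
(y(18, -35) + 277)² = ((4/11 - 35) + 277)² = (-381/11 + 277)² = (2666/11)² = 7107556/121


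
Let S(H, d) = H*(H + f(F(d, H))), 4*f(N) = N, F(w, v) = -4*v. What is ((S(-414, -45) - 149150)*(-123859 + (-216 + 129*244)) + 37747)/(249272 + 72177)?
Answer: 13811178597/321449 ≈ 42965.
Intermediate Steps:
f(N) = N/4
S(H, d) = 0 (S(H, d) = H*(H + (-4*H)/4) = H*(H - H) = H*0 = 0)
((S(-414, -45) - 149150)*(-123859 + (-216 + 129*244)) + 37747)/(249272 + 72177) = ((0 - 149150)*(-123859 + (-216 + 129*244)) + 37747)/(249272 + 72177) = (-149150*(-123859 + (-216 + 31476)) + 37747)/321449 = (-149150*(-123859 + 31260) + 37747)*(1/321449) = (-149150*(-92599) + 37747)*(1/321449) = (13811140850 + 37747)*(1/321449) = 13811178597*(1/321449) = 13811178597/321449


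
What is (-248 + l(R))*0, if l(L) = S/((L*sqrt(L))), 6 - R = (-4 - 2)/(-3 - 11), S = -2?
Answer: 0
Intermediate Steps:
R = 39/7 (R = 6 - (-4 - 2)/(-3 - 11) = 6 - (-6)/(-14) = 6 - (-6)*(-1)/14 = 6 - 1*3/7 = 6 - 3/7 = 39/7 ≈ 5.5714)
l(L) = -2/L**(3/2)
(-248 + l(R))*0 = (-248 - 14*sqrt(273)/1521)*0 = 0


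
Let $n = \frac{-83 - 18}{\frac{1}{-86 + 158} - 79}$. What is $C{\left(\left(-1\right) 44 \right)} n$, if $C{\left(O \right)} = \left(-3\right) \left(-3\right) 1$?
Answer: $\frac{65448}{5687} \approx 11.508$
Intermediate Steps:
$C{\left(O \right)} = 9$ ($C{\left(O \right)} = 9 \cdot 1 = 9$)
$n = \frac{7272}{5687}$ ($n = - \frac{101}{\frac{1}{72} - 79} = - \frac{101}{- \frac{5687}{72}} = \left(-101\right) \left(- \frac{72}{5687}\right) = \frac{7272}{5687} \approx 1.2787$)
$C{\left(\left(-1\right) 44 \right)} n = 9 \cdot \frac{7272}{5687} = \frac{65448}{5687}$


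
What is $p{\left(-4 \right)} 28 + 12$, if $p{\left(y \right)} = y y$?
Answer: $460$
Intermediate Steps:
$p{\left(y \right)} = y^{2}$
$p{\left(-4 \right)} 28 + 12 = \left(-4\right)^{2} \cdot 28 + 12 = 16 \cdot 28 + 12 = 448 + 12 = 460$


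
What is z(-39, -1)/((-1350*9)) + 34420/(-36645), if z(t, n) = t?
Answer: -9261641/9894150 ≈ -0.93607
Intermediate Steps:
z(-39, -1)/((-1350*9)) + 34420/(-36645) = -39/((-1350*9)) + 34420/(-36645) = -39/(-12150) + 34420*(-1/36645) = -39*(-1/12150) - 6884/7329 = 13/4050 - 6884/7329 = -9261641/9894150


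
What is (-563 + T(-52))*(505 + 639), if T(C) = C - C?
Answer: -644072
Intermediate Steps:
T(C) = 0
(-563 + T(-52))*(505 + 639) = (-563 + 0)*(505 + 639) = -563*1144 = -644072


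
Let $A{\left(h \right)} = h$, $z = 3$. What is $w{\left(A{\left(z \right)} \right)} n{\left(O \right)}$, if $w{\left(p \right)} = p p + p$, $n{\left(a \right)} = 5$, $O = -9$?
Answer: $60$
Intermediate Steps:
$w{\left(p \right)} = p + p^{2}$ ($w{\left(p \right)} = p^{2} + p = p + p^{2}$)
$w{\left(A{\left(z \right)} \right)} n{\left(O \right)} = 3 \left(1 + 3\right) 5 = 3 \cdot 4 \cdot 5 = 12 \cdot 5 = 60$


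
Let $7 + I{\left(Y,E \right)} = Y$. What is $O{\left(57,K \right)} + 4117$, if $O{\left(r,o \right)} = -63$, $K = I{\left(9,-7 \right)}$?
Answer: $4054$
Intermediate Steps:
$I{\left(Y,E \right)} = -7 + Y$
$K = 2$ ($K = -7 + 9 = 2$)
$O{\left(57,K \right)} + 4117 = -63 + 4117 = 4054$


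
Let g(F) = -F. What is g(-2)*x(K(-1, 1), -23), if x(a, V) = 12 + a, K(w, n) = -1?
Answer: 22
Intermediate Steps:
g(-2)*x(K(-1, 1), -23) = (-1*(-2))*(12 - 1) = 2*11 = 22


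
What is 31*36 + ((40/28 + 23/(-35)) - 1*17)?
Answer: 38492/35 ≈ 1099.8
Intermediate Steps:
31*36 + ((40/28 + 23/(-35)) - 1*17) = 1116 + ((40*(1/28) + 23*(-1/35)) - 17) = 1116 + ((10/7 - 23/35) - 17) = 1116 + (27/35 - 17) = 1116 - 568/35 = 38492/35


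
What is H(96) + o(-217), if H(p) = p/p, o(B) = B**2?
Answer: 47090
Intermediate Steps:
H(p) = 1
H(96) + o(-217) = 1 + (-217)**2 = 1 + 47089 = 47090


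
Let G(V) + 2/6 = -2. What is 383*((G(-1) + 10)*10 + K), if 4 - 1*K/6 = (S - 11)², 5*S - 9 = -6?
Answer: -15749726/75 ≈ -2.1000e+5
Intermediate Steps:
S = ⅗ (S = 9/5 + (⅕)*(-6) = 9/5 - 6/5 = ⅗ ≈ 0.60000)
G(V) = -7/3 (G(V) = -⅓ - 2 = -7/3)
K = -15624/25 (K = 24 - 6*(⅗ - 11)² = 24 - 6*(-52/5)² = 24 - 6*2704/25 = 24 - 16224/25 = -15624/25 ≈ -624.96)
383*((G(-1) + 10)*10 + K) = 383*((-7/3 + 10)*10 - 15624/25) = 383*((23/3)*10 - 15624/25) = 383*(230/3 - 15624/25) = 383*(-41122/75) = -15749726/75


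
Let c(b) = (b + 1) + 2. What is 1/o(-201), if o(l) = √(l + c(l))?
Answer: -I*√399/399 ≈ -0.050063*I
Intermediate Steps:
c(b) = 3 + b (c(b) = (1 + b) + 2 = 3 + b)
o(l) = √(3 + 2*l) (o(l) = √(l + (3 + l)) = √(3 + 2*l))
1/o(-201) = 1/(√(3 + 2*(-201))) = 1/(√(3 - 402)) = 1/(√(-399)) = 1/(I*√399) = -I*√399/399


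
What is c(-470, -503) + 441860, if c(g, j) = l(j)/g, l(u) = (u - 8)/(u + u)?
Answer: 208920244689/472820 ≈ 4.4186e+5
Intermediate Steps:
l(u) = (-8 + u)/(2*u) (l(u) = (-8 + u)/((2*u)) = (-8 + u)*(1/(2*u)) = (-8 + u)/(2*u))
c(g, j) = (-8 + j)/(2*g*j) (c(g, j) = ((-8 + j)/(2*j))/g = (-8 + j)/(2*g*j))
c(-470, -503) + 441860 = (1/2)*(-8 - 503)/(-470*(-503)) + 441860 = (1/2)*(-1/470)*(-1/503)*(-511) + 441860 = -511/472820 + 441860 = 208920244689/472820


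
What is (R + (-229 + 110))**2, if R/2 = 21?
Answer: 5929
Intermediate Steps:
R = 42 (R = 2*21 = 42)
(R + (-229 + 110))**2 = (42 + (-229 + 110))**2 = (42 - 119)**2 = (-77)**2 = 5929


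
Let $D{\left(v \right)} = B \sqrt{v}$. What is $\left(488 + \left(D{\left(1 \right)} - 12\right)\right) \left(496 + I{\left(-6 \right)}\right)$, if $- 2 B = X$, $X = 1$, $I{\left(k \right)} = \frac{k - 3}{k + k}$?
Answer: $\frac{1889637}{8} \approx 2.362 \cdot 10^{5}$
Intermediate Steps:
$I{\left(k \right)} = \frac{-3 + k}{2 k}$
$B = - \frac{1}{2}$ ($B = \left(- \frac{1}{2}\right) 1 = - \frac{1}{2} \approx -0.5$)
$D{\left(v \right)} = - \frac{\sqrt{v}}{2}$
$\left(488 + \left(D{\left(1 \right)} - 12\right)\right) \left(496 + I{\left(-6 \right)}\right) = \left(488 - \left(12 + \frac{\sqrt{1}}{2}\right)\right) \left(496 + \frac{-3 - 6}{2 \left(-6\right)}\right) = \left(488 - \frac{25}{2}\right) \left(496 + \frac{1}{2} \left(- \frac{1}{6}\right) \left(-9\right)\right) = \left(488 - \frac{25}{2}\right) \left(496 + \frac{3}{4}\right) = \left(488 - \frac{25}{2}\right) \frac{1987}{4} = \frac{951}{2} \cdot \frac{1987}{4} = \frac{1889637}{8}$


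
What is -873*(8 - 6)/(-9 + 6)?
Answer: 582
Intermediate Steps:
-873*(8 - 6)/(-9 + 6) = -1746/(-3) = -1746*(-1)/3 = -873*(-2/3) = 582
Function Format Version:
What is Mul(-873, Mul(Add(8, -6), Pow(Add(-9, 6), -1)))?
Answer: 582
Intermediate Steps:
Mul(-873, Mul(Add(8, -6), Pow(Add(-9, 6), -1))) = Mul(-873, Mul(2, Pow(-3, -1))) = Mul(-873, Mul(2, Rational(-1, 3))) = Mul(-873, Rational(-2, 3)) = 582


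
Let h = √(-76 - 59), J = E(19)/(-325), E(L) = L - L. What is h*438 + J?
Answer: 1314*I*√15 ≈ 5089.1*I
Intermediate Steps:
E(L) = 0
J = 0 (J = 0/(-325) = 0*(-1/325) = 0)
h = 3*I*√15 (h = √(-135) = 3*I*√15 ≈ 11.619*I)
h*438 + J = (3*I*√15)*438 + 0 = 1314*I*√15 + 0 = 1314*I*√15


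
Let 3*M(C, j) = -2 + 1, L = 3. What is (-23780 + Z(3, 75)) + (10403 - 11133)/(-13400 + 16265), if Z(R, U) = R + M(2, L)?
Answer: -13624558/573 ≈ -23778.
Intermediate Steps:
M(C, j) = -⅓ (M(C, j) = (-2 + 1)/3 = (⅓)*(-1) = -⅓)
Z(R, U) = -⅓ + R (Z(R, U) = R - ⅓ = -⅓ + R)
(-23780 + Z(3, 75)) + (10403 - 11133)/(-13400 + 16265) = (-23780 + (-⅓ + 3)) + (10403 - 11133)/(-13400 + 16265) = (-23780 + 8/3) - 730/2865 = -71332/3 - 730*1/2865 = -71332/3 - 146/573 = -13624558/573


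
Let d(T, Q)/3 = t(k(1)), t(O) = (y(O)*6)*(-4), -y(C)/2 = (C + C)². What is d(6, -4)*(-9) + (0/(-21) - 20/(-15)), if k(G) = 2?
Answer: -62204/3 ≈ -20735.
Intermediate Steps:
y(C) = -8*C² (y(C) = -2*(C + C)² = -2*4*C² = -8*C²)
t(O) = 192*O² (t(O) = (-8*O²*6)*(-4) = -48*O²*(-4) = 192*O²)
d(T, Q) = 2304 (d(T, Q) = 3*(192*2²) = 3*(192*4) = 3*768 = 2304)
d(6, -4)*(-9) + (0/(-21) - 20/(-15)) = 2304*(-9) + (0/(-21) - 20/(-15)) = -20736 + (0*(-1/21) - 20*(-1/15)) = -20736 + (0 + 4/3) = -20736 + 4/3 = -62204/3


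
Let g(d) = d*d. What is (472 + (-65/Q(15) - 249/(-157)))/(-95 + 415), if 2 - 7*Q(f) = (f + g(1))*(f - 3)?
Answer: 2839701/1909120 ≈ 1.4874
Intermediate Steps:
g(d) = d**2
Q(f) = 2/7 - (1 + f)*(-3 + f)/7 (Q(f) = 2/7 - (f + 1**2)*(f - 3)/7 = 2/7 - (f + 1)*(-3 + f)/7 = 2/7 - (1 + f)*(-3 + f)/7)
(472 + (-65/Q(15) - 249/(-157)))/(-95 + 415) = (472 + (-65/(5/7 - 1/7*15**2 + (2/7)*15) - 249/(-157)))/(-95 + 415) = (472 + (-65/(5/7 - 1/7*225 + 30/7) - 249*(-1/157)))/320 = (472 + (-65/(5/7 - 225/7 + 30/7) + 249/157))*(1/320) = (472 + (-65/(-190/7) + 249/157))*(1/320) = (472 + (-65*(-7/190) + 249/157))*(1/320) = (472 + (91/38 + 249/157))*(1/320) = (472 + 23749/5966)*(1/320) = (2839701/5966)*(1/320) = 2839701/1909120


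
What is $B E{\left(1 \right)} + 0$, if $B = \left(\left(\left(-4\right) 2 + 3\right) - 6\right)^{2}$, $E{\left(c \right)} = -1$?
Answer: $-121$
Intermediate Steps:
$B = 121$ ($B = \left(\left(-8 + 3\right) - 6\right)^{2} = \left(-5 - 6\right)^{2} = \left(-11\right)^{2} = 121$)
$B E{\left(1 \right)} + 0 = 121 \left(-1\right) + 0 = -121 + 0 = -121$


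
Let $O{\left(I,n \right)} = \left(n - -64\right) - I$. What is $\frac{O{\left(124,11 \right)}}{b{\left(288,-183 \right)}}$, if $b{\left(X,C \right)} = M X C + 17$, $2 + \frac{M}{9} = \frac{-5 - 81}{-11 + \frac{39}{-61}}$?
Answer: $\frac{17395}{907398733} \approx 1.917 \cdot 10^{-5}$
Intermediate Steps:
$O{\left(I,n \right)} = 64 + n - I$ ($O{\left(I,n \right)} = \left(n + 64\right) - I = \left(64 + n\right) - I = 64 + n - I$)
$M = \frac{17217}{355}$ ($M = -18 + 9 \frac{-5 - 81}{-11 + \frac{39}{-61}} = -18 + 9 \left(- \frac{86}{-11 + 39 \left(- \frac{1}{61}\right)}\right) = -18 + 9 \left(- \frac{86}{-11 - \frac{39}{61}}\right) = -18 + 9 \left(- \frac{86}{- \frac{710}{61}}\right) = -18 + 9 \left(\left(-86\right) \left(- \frac{61}{710}\right)\right) = -18 + 9 \cdot \frac{2623}{355} = -18 + \frac{23607}{355} = \frac{17217}{355} \approx 48.499$)
$b{\left(X,C \right)} = 17 + \frac{17217 C X}{355}$ ($b{\left(X,C \right)} = \frac{17217 X}{355} C + 17 = \frac{17217 C X}{355} + 17 = 17 + \frac{17217 C X}{355}$)
$\frac{O{\left(124,11 \right)}}{b{\left(288,-183 \right)}} = \frac{64 + 11 - 124}{17 + \frac{17217}{355} \left(-183\right) 288} = \frac{64 + 11 - 124}{17 - \frac{907404768}{355}} = - \frac{49}{- \frac{907398733}{355}} = \left(-49\right) \left(- \frac{355}{907398733}\right) = \frac{17395}{907398733}$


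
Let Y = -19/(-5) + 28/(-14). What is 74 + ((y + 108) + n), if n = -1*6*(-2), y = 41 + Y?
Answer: 1184/5 ≈ 236.80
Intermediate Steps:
Y = 9/5 (Y = -19*(-⅕) + 28*(-1/14) = 19/5 - 2 = 9/5 ≈ 1.8000)
y = 214/5 (y = 41 + 9/5 = 214/5 ≈ 42.800)
n = 12 (n = -6*(-2) = 12)
74 + ((y + 108) + n) = 74 + ((214/5 + 108) + 12) = 74 + (754/5 + 12) = 74 + 814/5 = 1184/5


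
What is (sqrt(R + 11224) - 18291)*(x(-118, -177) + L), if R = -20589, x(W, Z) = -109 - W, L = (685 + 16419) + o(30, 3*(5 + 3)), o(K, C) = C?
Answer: -313452867 + 17137*I*sqrt(9365) ≈ -3.1345e+8 + 1.6584e+6*I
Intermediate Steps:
L = 17128 (L = (685 + 16419) + 3*(5 + 3) = 17104 + 3*8 = 17104 + 24 = 17128)
(sqrt(R + 11224) - 18291)*(x(-118, -177) + L) = (sqrt(-20589 + 11224) - 18291)*((-109 - 1*(-118)) + 17128) = (sqrt(-9365) - 18291)*((-109 + 118) + 17128) = (I*sqrt(9365) - 18291)*(9 + 17128) = (-18291 + I*sqrt(9365))*17137 = -313452867 + 17137*I*sqrt(9365)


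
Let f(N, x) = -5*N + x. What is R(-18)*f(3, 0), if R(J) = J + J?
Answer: 540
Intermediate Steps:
f(N, x) = x - 5*N
R(J) = 2*J
R(-18)*f(3, 0) = (2*(-18))*(0 - 5*3) = -36*(0 - 15) = -36*(-15) = 540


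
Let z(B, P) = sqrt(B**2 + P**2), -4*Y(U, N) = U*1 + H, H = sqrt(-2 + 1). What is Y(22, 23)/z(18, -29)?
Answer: sqrt(1165)*(-22 - I)/4660 ≈ -0.16114 - 0.0073245*I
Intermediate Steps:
H = I (H = sqrt(-1) = I ≈ 1.0*I)
Y(U, N) = -I/4 - U/4 (Y(U, N) = -(U*1 + I)/4 = -(U + I)/4 = -(I + U)/4 = -I/4 - U/4)
Y(22, 23)/z(18, -29) = (-I/4 - 1/4*22)/(sqrt(18**2 + (-29)**2)) = (-I/4 - 11/2)/(sqrt(324 + 841)) = (-11/2 - I/4)/(sqrt(1165)) = (-11/2 - I/4)*(sqrt(1165)/1165) = sqrt(1165)*(-11/2 - I/4)/1165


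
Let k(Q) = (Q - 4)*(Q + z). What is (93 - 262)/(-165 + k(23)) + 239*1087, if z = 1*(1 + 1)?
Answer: 80535661/310 ≈ 2.5979e+5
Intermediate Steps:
z = 2 (z = 1*2 = 2)
k(Q) = (-4 + Q)*(2 + Q) (k(Q) = (Q - 4)*(Q + 2) = (-4 + Q)*(2 + Q))
(93 - 262)/(-165 + k(23)) + 239*1087 = (93 - 262)/(-165 + (-8 + 23**2 - 2*23)) + 239*1087 = -169/(-165 + (-8 + 529 - 46)) + 259793 = -169/(-165 + 475) + 259793 = -169/310 + 259793 = 80535661/310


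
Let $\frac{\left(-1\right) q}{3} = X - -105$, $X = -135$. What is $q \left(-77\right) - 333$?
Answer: $-7263$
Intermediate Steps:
$q = 90$ ($q = - 3 \left(-135 - -105\right) = - 3 \left(-135 + 105\right) = \left(-3\right) \left(-30\right) = 90$)
$q \left(-77\right) - 333 = 90 \left(-77\right) - 333 = -6930 - 333 = -7263$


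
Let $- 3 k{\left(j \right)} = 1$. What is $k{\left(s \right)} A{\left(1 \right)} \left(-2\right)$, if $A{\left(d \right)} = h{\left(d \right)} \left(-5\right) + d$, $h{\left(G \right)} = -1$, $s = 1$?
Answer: $4$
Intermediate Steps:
$k{\left(j \right)} = - \frac{1}{3}$ ($k{\left(j \right)} = \left(- \frac{1}{3}\right) 1 = - \frac{1}{3}$)
$A{\left(d \right)} = 5 + d$ ($A{\left(d \right)} = \left(-1\right) \left(-5\right) + d = 5 + d$)
$k{\left(s \right)} A{\left(1 \right)} \left(-2\right) = - \frac{5 + 1}{3} \left(-2\right) = \left(- \frac{1}{3}\right) 6 \left(-2\right) = \left(-2\right) \left(-2\right) = 4$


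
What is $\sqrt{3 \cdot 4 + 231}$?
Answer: $9 \sqrt{3} \approx 15.588$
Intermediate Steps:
$\sqrt{3 \cdot 4 + 231} = \sqrt{12 + 231} = \sqrt{243} = 9 \sqrt{3}$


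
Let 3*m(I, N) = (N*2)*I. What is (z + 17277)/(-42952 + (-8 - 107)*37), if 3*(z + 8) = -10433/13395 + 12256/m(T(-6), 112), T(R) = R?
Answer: -9710090363/26558186130 ≈ -0.36562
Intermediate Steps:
m(I, N) = 2*I*N/3 (m(I, N) = ((N*2)*I)/3 = ((2*N)*I)/3 = (2*I*N)/3 = 2*I*N/3)
z = -9777067/562590 (z = -8 + (-10433/13395 + 12256/(((⅔)*(-6)*112)))/3 = -8 + (-10433*1/13395 + 12256/(-448))/3 = -8 + (-10433/13395 + 12256*(-1/448))/3 = -8 + (-10433/13395 - 383/14)/3 = -8 + (⅓)*(-5276347/187530) = -8 - 5276347/562590 = -9777067/562590 ≈ -17.379)
(z + 17277)/(-42952 + (-8 - 107)*37) = (-9777067/562590 + 17277)/(-42952 + (-8 - 107)*37) = 9710090363/(562590*(-42952 - 115*37)) = 9710090363/(562590*(-42952 - 4255)) = (9710090363/562590)/(-47207) = (9710090363/562590)*(-1/47207) = -9710090363/26558186130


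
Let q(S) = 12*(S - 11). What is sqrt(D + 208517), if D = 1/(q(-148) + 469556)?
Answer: sqrt(712524261430219)/58456 ≈ 456.64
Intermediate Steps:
q(S) = -132 + 12*S (q(S) = 12*(-11 + S) = -132 + 12*S)
D = 1/467648 (D = 1/((-132 + 12*(-148)) + 469556) = 1/((-132 - 1776) + 469556) = 1/(-1908 + 469556) = 1/467648 ≈ 2.1384e-6)
sqrt(D + 208517) = sqrt(1/467648 + 208517) = sqrt(97512558017/467648) = sqrt(712524261430219)/58456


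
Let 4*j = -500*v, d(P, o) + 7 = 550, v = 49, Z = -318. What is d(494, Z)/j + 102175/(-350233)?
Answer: -815998394/2145177125 ≈ -0.38039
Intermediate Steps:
d(P, o) = 543 (d(P, o) = -7 + 550 = 543)
j = -6125 (j = (-500*49)/4 = (¼)*(-24500) = -6125)
d(494, Z)/j + 102175/(-350233) = 543/(-6125) + 102175/(-350233) = 543*(-1/6125) + 102175*(-1/350233) = -543/6125 - 102175/350233 = -815998394/2145177125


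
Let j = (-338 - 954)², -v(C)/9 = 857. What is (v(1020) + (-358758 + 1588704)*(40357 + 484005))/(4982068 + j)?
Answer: 644936936739/6651332 ≈ 96964.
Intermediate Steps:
v(C) = -7713 (v(C) = -9*857 = -7713)
j = 1669264 (j = (-1292)² = 1669264)
(v(1020) + (-358758 + 1588704)*(40357 + 484005))/(4982068 + j) = (-7713 + (-358758 + 1588704)*(40357 + 484005))/(4982068 + 1669264) = (-7713 + 1229946*524362)/6651332 = (-7713 + 644936944452)*(1/6651332) = 644936936739*(1/6651332) = 644936936739/6651332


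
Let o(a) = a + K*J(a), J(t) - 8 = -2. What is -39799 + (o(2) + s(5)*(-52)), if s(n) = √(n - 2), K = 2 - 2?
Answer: -39797 - 52*√3 ≈ -39887.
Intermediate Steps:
K = 0
J(t) = 6 (J(t) = 8 - 2 = 6)
s(n) = √(-2 + n)
o(a) = a (o(a) = a + 0*6 = a + 0 = a)
-39799 + (o(2) + s(5)*(-52)) = -39799 + (2 + √(-2 + 5)*(-52)) = -39799 + (2 + √3*(-52)) = -39799 + (2 - 52*√3) = -39797 - 52*√3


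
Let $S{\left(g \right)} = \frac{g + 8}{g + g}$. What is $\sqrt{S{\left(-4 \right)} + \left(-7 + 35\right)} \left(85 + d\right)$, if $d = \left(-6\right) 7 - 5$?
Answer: $19 \sqrt{110} \approx 199.27$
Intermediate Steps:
$S{\left(g \right)} = \frac{8 + g}{2 g}$
$d = -47$ ($d = -42 - 5 = -47$)
$\sqrt{S{\left(-4 \right)} + \left(-7 + 35\right)} \left(85 + d\right) = \sqrt{\frac{8 - 4}{2 \left(-4\right)} + \left(-7 + 35\right)} \left(85 - 47\right) = \sqrt{\frac{1}{2} \left(- \frac{1}{4}\right) 4 + 28} \cdot 38 = \sqrt{- \frac{1}{2} + 28} \cdot 38 = \sqrt{\frac{55}{2}} \cdot 38 = \frac{\sqrt{110}}{2} \cdot 38 = 19 \sqrt{110}$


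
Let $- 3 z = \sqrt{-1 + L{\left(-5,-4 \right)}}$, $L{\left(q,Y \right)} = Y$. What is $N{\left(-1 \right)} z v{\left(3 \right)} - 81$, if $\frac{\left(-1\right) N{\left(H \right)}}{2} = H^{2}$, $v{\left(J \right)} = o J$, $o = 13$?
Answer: $-81 + 26 i \sqrt{5} \approx -81.0 + 58.138 i$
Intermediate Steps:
$v{\left(J \right)} = 13 J$
$z = - \frac{i \sqrt{5}}{3}$ ($z = - \frac{\sqrt{-1 - 4}}{3} = - \frac{\sqrt{-5}}{3} = - \frac{i \sqrt{5}}{3} \approx - 0.74536 i$)
$N{\left(H \right)} = - 2 H^{2}$
$N{\left(-1 \right)} z v{\left(3 \right)} - 81 = - 2 \left(-1\right)^{2} \left(- \frac{i \sqrt{5}}{3}\right) 13 \cdot 3 - 81 = \left(-2\right) 1 \left(- \frac{i \sqrt{5}}{3}\right) 39 - 81 = - 2 \left(- \frac{i \sqrt{5}}{3}\right) 39 - 81 = \frac{2 i \sqrt{5}}{3} \cdot 39 - 81 = 26 i \sqrt{5} - 81 = -81 + 26 i \sqrt{5}$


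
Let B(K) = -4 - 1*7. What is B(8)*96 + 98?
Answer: -958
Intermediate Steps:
B(K) = -11 (B(K) = -4 - 7 = -11)
B(8)*96 + 98 = -11*96 + 98 = -1056 + 98 = -958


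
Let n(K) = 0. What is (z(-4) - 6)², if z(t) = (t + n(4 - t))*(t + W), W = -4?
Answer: 676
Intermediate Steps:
z(t) = t*(-4 + t) (z(t) = (t + 0)*(t - 4) = t*(-4 + t))
(z(-4) - 6)² = (-4*(-4 - 4) - 6)² = (-4*(-8) - 6)² = (32 - 6)² = 26² = 676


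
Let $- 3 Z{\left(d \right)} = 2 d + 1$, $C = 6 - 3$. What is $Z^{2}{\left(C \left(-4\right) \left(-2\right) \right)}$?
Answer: $\frac{2401}{9} \approx 266.78$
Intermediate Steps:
$C = 3$ ($C = 6 - 3 = 3$)
$Z{\left(d \right)} = - \frac{1}{3} - \frac{2 d}{3}$ ($Z{\left(d \right)} = - \frac{2 d + 1}{3} = - \frac{1 + 2 d}{3} = - \frac{1}{3} - \frac{2 d}{3}$)
$Z^{2}{\left(C \left(-4\right) \left(-2\right) \right)} = \left(- \frac{1}{3} - \frac{2 \cdot 3 \left(-4\right) \left(-2\right)}{3}\right)^{2} = \left(- \frac{1}{3} - \frac{2 \left(\left(-12\right) \left(-2\right)\right)}{3}\right)^{2} = \left(- \frac{1}{3} - 16\right)^{2} = \left(- \frac{49}{3}\right)^{2} = \frac{2401}{9}$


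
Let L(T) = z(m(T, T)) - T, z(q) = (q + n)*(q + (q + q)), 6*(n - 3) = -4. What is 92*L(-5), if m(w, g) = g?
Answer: 4140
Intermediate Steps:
n = 7/3 (n = 3 + (⅙)*(-4) = 3 - ⅔ = 7/3 ≈ 2.3333)
z(q) = 3*q*(7/3 + q) (z(q) = (q + 7/3)*(q + (q + q)) = (7/3 + q)*(q + 2*q) = (7/3 + q)*(3*q) = 3*q*(7/3 + q))
L(T) = -T + T*(7 + 3*T) (L(T) = T*(7 + 3*T) - T = -T + T*(7 + 3*T))
92*L(-5) = 92*(3*(-5)*(2 - 5)) = 92*(3*(-5)*(-3)) = 92*45 = 4140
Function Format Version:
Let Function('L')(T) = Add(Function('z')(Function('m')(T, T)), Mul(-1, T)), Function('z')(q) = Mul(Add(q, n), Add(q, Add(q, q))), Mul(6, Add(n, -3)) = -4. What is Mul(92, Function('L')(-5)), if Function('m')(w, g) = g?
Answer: 4140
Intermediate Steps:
n = Rational(7, 3) (n = Add(3, Mul(Rational(1, 6), -4)) = Add(3, Rational(-2, 3)) = Rational(7, 3) ≈ 2.3333)
Function('z')(q) = Mul(3, q, Add(Rational(7, 3), q)) (Function('z')(q) = Mul(Add(q, Rational(7, 3)), Add(q, Add(q, q))) = Mul(Add(Rational(7, 3), q), Add(q, Mul(2, q))) = Mul(Add(Rational(7, 3), q), Mul(3, q)) = Mul(3, q, Add(Rational(7, 3), q)))
Function('L')(T) = Add(Mul(-1, T), Mul(T, Add(7, Mul(3, T)))) (Function('L')(T) = Add(Mul(T, Add(7, Mul(3, T))), Mul(-1, T)) = Add(Mul(-1, T), Mul(T, Add(7, Mul(3, T)))))
Mul(92, Function('L')(-5)) = Mul(92, Mul(3, -5, Add(2, -5))) = Mul(92, Mul(3, -5, -3)) = Mul(92, 45) = 4140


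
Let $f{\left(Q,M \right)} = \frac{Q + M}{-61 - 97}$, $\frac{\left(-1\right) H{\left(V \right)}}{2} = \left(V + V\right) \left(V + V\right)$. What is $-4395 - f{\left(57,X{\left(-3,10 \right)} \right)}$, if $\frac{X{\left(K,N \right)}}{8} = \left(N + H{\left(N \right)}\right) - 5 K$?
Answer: $- \frac{700553}{158} \approx -4433.9$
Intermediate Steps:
$H{\left(V \right)} = - 8 V^{2}$ ($H{\left(V \right)} = - 2 \left(V + V\right) \left(V + V\right) = - 2 \cdot 2 V 2 V = - 2 \cdot 4 V^{2} = - 8 V^{2}$)
$X{\left(K,N \right)} = - 64 N^{2} - 40 K + 8 N$ ($X{\left(K,N \right)} = 8 \left(\left(N - 8 N^{2}\right) - 5 K\right) = 8 \left(N - 8 N^{2} - 5 K\right) = - 64 N^{2} - 40 K + 8 N$)
$f{\left(Q,M \right)} = - \frac{M}{158} - \frac{Q}{158}$ ($f{\left(Q,M \right)} = \frac{M + Q}{-158} = \left(M + Q\right) \left(- \frac{1}{158}\right) = - \frac{M}{158} - \frac{Q}{158}$)
$-4395 - f{\left(57,X{\left(-3,10 \right)} \right)} = -4395 - \left(- \frac{- 64 \cdot 10^{2} - -120 + 8 \cdot 10}{158} - \frac{57}{158}\right) = -4395 - \left(- \frac{\left(-64\right) 100 + 120 + 80}{158} - \frac{57}{158}\right) = -4395 - \left(- \frac{-6400 + 120 + 80}{158} - \frac{57}{158}\right) = -4395 - \left(\left(- \frac{1}{158}\right) \left(-6200\right) - \frac{57}{158}\right) = -4395 - \left(\frac{3100}{79} - \frac{57}{158}\right) = -4395 - \frac{6143}{158} = - \frac{700553}{158}$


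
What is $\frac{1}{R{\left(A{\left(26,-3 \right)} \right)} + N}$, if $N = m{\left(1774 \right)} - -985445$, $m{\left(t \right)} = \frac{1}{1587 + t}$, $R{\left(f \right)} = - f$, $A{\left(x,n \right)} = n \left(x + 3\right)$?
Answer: $\frac{3361}{3312373053} \approx 1.0147 \cdot 10^{-6}$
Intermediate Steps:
$A{\left(x,n \right)} = n \left(3 + x\right)$
$N = \frac{3312080646}{3361}$ ($N = \frac{1}{1587 + 1774} - -985445 = \frac{1}{3361} + 985445 = \frac{3312080646}{3361} \approx 9.8545 \cdot 10^{5}$)
$\frac{1}{R{\left(A{\left(26,-3 \right)} \right)} + N} = \frac{1}{- \left(-3\right) \left(3 + 26\right) + \frac{3312080646}{3361}} = \frac{1}{- \left(-3\right) 29 + \frac{3312080646}{3361}} = \frac{1}{\left(-1\right) \left(-87\right) + \frac{3312080646}{3361}} = \frac{1}{87 + \frac{3312080646}{3361}} = \frac{1}{\frac{3312373053}{3361}} = \frac{3361}{3312373053}$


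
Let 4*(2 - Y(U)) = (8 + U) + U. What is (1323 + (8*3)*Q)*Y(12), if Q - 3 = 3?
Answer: -8802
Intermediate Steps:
Q = 6 (Q = 3 + 3 = 6)
Y(U) = -U/2 (Y(U) = 2 - ((8 + U) + U)/4 = 2 - (8 + 2*U)/4 = 2 + (-2 - U/2) = -U/2)
(1323 + (8*3)*Q)*Y(12) = (1323 + (8*3)*6)*(-½*12) = (1323 + 24*6)*(-6) = (1323 + 144)*(-6) = 1467*(-6) = -8802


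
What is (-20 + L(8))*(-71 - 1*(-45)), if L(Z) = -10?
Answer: 780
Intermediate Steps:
(-20 + L(8))*(-71 - 1*(-45)) = (-20 - 10)*(-71 - 1*(-45)) = -30*(-71 + 45) = -30*(-26) = 780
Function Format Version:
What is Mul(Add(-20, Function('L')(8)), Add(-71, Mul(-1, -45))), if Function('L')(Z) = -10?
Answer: 780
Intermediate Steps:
Mul(Add(-20, Function('L')(8)), Add(-71, Mul(-1, -45))) = Mul(Add(-20, -10), Add(-71, Mul(-1, -45))) = Mul(-30, Add(-71, 45)) = Mul(-30, -26) = 780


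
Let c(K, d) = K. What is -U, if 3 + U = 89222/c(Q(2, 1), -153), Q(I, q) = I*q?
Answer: -44608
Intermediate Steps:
U = 44608 (U = -3 + 89222/((2*1)) = -3 + 89222/2 = -3 + 89222*(½) = -3 + 44611 = 44608)
-U = -1*44608 = -44608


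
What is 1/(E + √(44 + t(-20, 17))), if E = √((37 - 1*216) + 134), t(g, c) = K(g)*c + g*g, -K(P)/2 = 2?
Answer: 1/(2*√94 + 3*I*√5) ≈ 0.046059 - 0.015934*I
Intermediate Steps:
K(P) = -4 (K(P) = -2*2 = -4)
t(g, c) = g² - 4*c (t(g, c) = -4*c + g*g = -4*c + g² = g² - 4*c)
E = 3*I*√5 (E = √((37 - 216) + 134) = √(-179 + 134) = √(-45) = 3*I*√5 ≈ 6.7082*I)
1/(E + √(44 + t(-20, 17))) = 1/(3*I*√5 + √(44 + ((-20)² - 4*17))) = 1/(3*I*√5 + √(44 + (400 - 68))) = 1/(3*I*√5 + √(44 + 332)) = 1/(3*I*√5 + √376) = 1/(3*I*√5 + 2*√94) = 1/(2*√94 + 3*I*√5)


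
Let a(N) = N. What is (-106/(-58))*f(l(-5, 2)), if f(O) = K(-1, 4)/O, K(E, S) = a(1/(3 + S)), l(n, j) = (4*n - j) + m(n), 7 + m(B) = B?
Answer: -53/6902 ≈ -0.0076789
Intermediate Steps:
m(B) = -7 + B
l(n, j) = -7 - j + 5*n (l(n, j) = (4*n - j) + (-7 + n) = (-j + 4*n) + (-7 + n) = -7 - j + 5*n)
K(E, S) = 1/(3 + S)
f(O) = 1/(7*O) (f(O) = 1/((3 + 4)*O) = 1/(7*O))
(-106/(-58))*f(l(-5, 2)) = (-106/(-58))*(1/(7*(-7 - 1*2 + 5*(-5)))) = (-106*(-1/58))*(1/(7*(-7 - 2 - 25))) = 53*((1/7)/(-34))/29 = 53*((1/7)*(-1/34))/29 = (53/29)*(-1/238) = -53/6902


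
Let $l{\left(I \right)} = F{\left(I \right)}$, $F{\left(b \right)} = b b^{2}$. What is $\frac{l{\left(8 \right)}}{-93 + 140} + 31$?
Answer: $\frac{1969}{47} \approx 41.894$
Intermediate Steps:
$F{\left(b \right)} = b^{3}$
$l{\left(I \right)} = I^{3}$
$\frac{l{\left(8 \right)}}{-93 + 140} + 31 = \frac{8^{3}}{-93 + 140} + 31 = \frac{1}{47} \cdot 512 + 31 = \frac{512}{47} + 31 = \frac{1969}{47}$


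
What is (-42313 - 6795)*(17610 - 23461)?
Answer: 287330908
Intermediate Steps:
(-42313 - 6795)*(17610 - 23461) = -49108*(-5851) = 287330908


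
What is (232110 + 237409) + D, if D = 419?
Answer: 469938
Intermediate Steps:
(232110 + 237409) + D = (232110 + 237409) + 419 = 469519 + 419 = 469938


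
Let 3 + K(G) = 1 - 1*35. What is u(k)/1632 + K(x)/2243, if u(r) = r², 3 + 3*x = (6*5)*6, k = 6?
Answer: 1697/305048 ≈ 0.0055631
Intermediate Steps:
x = 59 (x = -1 + ((6*5)*6)/3 = -1 + (30*6)/3 = -1 + (⅓)*180 = -1 + 60 = 59)
K(G) = -37 (K(G) = -3 + (1 - 1*35) = -3 + (1 - 35) = -3 - 34 = -37)
u(k)/1632 + K(x)/2243 = 6²/1632 - 37/2243 = 36*(1/1632) - 37*1/2243 = 3/136 - 37/2243 = 1697/305048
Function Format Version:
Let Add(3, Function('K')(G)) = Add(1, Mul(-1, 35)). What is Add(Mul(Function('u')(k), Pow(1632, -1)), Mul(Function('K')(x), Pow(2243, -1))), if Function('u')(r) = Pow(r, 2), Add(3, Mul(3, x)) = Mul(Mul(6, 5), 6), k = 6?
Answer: Rational(1697, 305048) ≈ 0.0055631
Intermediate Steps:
x = 59 (x = Add(-1, Mul(Rational(1, 3), Mul(Mul(6, 5), 6))) = Add(-1, Mul(Rational(1, 3), Mul(30, 6))) = Add(-1, Mul(Rational(1, 3), 180)) = Add(-1, 60) = 59)
Function('K')(G) = -37 (Function('K')(G) = Add(-3, Add(1, Mul(-1, 35))) = Add(-3, Add(1, -35)) = Add(-3, -34) = -37)
Add(Mul(Function('u')(k), Pow(1632, -1)), Mul(Function('K')(x), Pow(2243, -1))) = Add(Mul(Pow(6, 2), Pow(1632, -1)), Mul(-37, Pow(2243, -1))) = Add(Mul(36, Rational(1, 1632)), Mul(-37, Rational(1, 2243))) = Add(Rational(3, 136), Rational(-37, 2243)) = Rational(1697, 305048)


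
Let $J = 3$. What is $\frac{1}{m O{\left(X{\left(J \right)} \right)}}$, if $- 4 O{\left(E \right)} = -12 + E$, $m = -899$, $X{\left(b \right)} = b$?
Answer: $- \frac{4}{8091} \approx -0.00049438$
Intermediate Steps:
$O{\left(E \right)} = 3 - \frac{E}{4}$ ($O{\left(E \right)} = - \frac{-12 + E}{4} = 3 - \frac{E}{4}$)
$\frac{1}{m O{\left(X{\left(J \right)} \right)}} = \frac{1}{\left(-899\right) \left(3 - \frac{3}{4}\right)} = \frac{1}{\left(-899\right) \frac{9}{4}} = \frac{1}{- \frac{8091}{4}} = - \frac{4}{8091}$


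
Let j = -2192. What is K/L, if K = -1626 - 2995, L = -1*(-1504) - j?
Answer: -4621/3696 ≈ -1.2503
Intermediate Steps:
L = 3696 (L = -1*(-1504) - 1*(-2192) = 1504 + 2192 = 3696)
K = -4621
K/L = -4621/3696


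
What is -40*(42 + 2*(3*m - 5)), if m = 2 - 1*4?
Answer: -800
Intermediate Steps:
m = -2 (m = 2 - 4 = -2)
-40*(42 + 2*(3*m - 5)) = -40*(42 + 2*(3*(-2) - 5)) = -40*(42 + 2*(-6 - 5)) = -40*(42 + 2*(-11)) = -40*(42 - 22) = -40*20 = -800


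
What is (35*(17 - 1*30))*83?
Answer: -37765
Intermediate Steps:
(35*(17 - 1*30))*83 = (35*(17 - 30))*83 = (35*(-13))*83 = -455*83 = -37765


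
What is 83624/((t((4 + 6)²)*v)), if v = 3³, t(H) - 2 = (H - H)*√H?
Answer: 41812/27 ≈ 1548.6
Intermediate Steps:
t(H) = 2 (t(H) = 2 + (H - H)*√H = 2 + 0*√H = 2 + 0 = 2)
v = 27
83624/((t((4 + 6)²)*v)) = 83624/((2*27)) = 83624/54 = 83624*(1/54) = 41812/27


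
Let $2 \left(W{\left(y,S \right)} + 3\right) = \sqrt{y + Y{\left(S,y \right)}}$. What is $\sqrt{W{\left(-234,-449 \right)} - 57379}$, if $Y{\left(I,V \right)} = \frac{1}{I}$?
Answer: $\frac{\sqrt{-46273074328 + 898 i \sqrt{47175083}}}{898} \approx 0.015965 + 239.55 i$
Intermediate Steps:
$W{\left(y,S \right)} = -3 + \frac{\sqrt{y + \frac{1}{S}}}{2}$
$\sqrt{W{\left(-234,-449 \right)} - 57379} = \sqrt{\left(-3 + \frac{\sqrt{-234 + \frac{1}{-449}}}{2}\right) - 57379} = \sqrt{\left(-3 + \frac{\sqrt{-234 - \frac{1}{449}}}{2}\right) - 57379} = \sqrt{\left(-3 + \frac{\sqrt{- \frac{105067}{449}}}{2}\right) - 57379} = \sqrt{\left(-3 + \frac{\frac{1}{449} i \sqrt{47175083}}{2}\right) - 57379} = \sqrt{\left(-3 + \frac{i \sqrt{47175083}}{898}\right) - 57379} = \sqrt{-57382 + \frac{i \sqrt{47175083}}{898}}$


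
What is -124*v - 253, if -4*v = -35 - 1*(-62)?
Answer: 584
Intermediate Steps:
v = -27/4 (v = -(-35 - 1*(-62))/4 = -(-35 + 62)/4 = -¼*27 = -27/4 ≈ -6.7500)
-124*v - 253 = -124*(-27/4) - 253 = 837 - 253 = 584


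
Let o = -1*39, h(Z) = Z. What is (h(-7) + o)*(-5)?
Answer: 230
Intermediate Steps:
o = -39
(h(-7) + o)*(-5) = (-7 - 39)*(-5) = -46*(-5) = 230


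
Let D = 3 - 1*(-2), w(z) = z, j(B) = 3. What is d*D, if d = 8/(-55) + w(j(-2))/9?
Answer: 31/33 ≈ 0.93939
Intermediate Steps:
d = 31/165 (d = 8/(-55) + 3/9 = 8*(-1/55) + 3*(⅑) = -8/55 + ⅓ = 31/165 ≈ 0.18788)
D = 5 (D = 3 + 2 = 5)
d*D = (31/165)*5 = 31/33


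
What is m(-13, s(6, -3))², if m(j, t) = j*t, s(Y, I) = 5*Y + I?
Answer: 123201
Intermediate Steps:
s(Y, I) = I + 5*Y
m(-13, s(6, -3))² = (-13*(-3 + 5*6))² = (-13*(-3 + 30))² = (-13*27)² = (-351)² = 123201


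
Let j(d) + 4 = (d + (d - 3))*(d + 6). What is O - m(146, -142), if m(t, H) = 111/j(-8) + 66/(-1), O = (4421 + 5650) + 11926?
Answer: 750031/34 ≈ 22060.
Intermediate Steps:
j(d) = -4 + (-3 + 2*d)*(6 + d) (j(d) = -4 + (d + (d - 3))*(d + 6) = -4 + (d + (-3 + d))*(6 + d) = -4 + (-3 + 2*d)*(6 + d))
O = 21997 (O = 10071 + 11926 = 21997)
m(t, H) = -2133/34 (m(t, H) = 111/(-22 + 2*(-8)² + 9*(-8)) + 66/(-1) = 111/(-22 + 2*64 - 72) + 66*(-1) = 111/(-22 + 128 - 72) - 66 = 111/34 - 66 = -2133/34)
O - m(146, -142) = 21997 - 1*(-2133/34) = 21997 + 2133/34 = 750031/34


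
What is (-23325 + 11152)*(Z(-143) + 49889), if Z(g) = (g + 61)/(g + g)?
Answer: -86844227064/143 ≈ -6.0730e+8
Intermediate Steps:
Z(g) = (61 + g)/(2*g) (Z(g) = (61 + g)/((2*g)) = (61 + g)*(1/(2*g)) = (61 + g)/(2*g))
(-23325 + 11152)*(Z(-143) + 49889) = (-23325 + 11152)*((½)*(61 - 143)/(-143) + 49889) = -12173*((½)*(-1/143)*(-82) + 49889) = -12173*(41/143 + 49889) = -12173*7134168/143 = -86844227064/143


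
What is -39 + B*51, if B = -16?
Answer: -855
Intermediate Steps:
-39 + B*51 = -39 - 16*51 = -39 - 816 = -855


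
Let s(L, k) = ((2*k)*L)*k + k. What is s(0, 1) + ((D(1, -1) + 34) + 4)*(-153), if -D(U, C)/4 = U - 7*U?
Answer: -9485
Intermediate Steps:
D(U, C) = 24*U (D(U, C) = -4*(U - 7*U) = -(-24)*U = 24*U)
s(L, k) = k + 2*L*k² (s(L, k) = (2*L*k)*k + k = 2*L*k² + k = k + 2*L*k²)
s(0, 1) + ((D(1, -1) + 34) + 4)*(-153) = 1*(1 + 2*0*1) + ((24*1 + 34) + 4)*(-153) = 1*(1 + 0) + ((24 + 34) + 4)*(-153) = 1*1 + (58 + 4)*(-153) = 1 + 62*(-153) = 1 - 9486 = -9485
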